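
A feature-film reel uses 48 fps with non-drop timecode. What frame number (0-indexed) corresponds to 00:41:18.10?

Total seconds to the label: (0 × 3600 + 41 × 60 + 18) = 2478.
Frame index = 2478 × 48 + 10 = 118954.

118954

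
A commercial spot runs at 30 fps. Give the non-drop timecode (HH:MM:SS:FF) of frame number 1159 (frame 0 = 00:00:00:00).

1159 ÷ 30 = 38 full seconds, remainder 19 frames.
38 s = 0 h 0 min 38 s.
Timecode: 00:00:38:19.

00:00:38:19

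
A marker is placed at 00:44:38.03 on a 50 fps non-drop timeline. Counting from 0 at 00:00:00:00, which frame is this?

Total seconds to the label: (0 × 3600 + 44 × 60 + 38) = 2678.
Frame index = 2678 × 50 + 3 = 133903.

133903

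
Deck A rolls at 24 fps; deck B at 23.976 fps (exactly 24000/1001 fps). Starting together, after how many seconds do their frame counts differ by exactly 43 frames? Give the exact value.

43043/24 seconds

The gap grows by |24000/1001 − 24| = 24/1001 frames per second.
Time for a 43-frame gap: 43 ÷ (24/1001) = 43043/24 s.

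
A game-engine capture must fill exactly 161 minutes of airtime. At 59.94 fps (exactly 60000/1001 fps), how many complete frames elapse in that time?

161 min = 9660 s.
Frames = 9660 × 60000/1001 = 82800000/143 ≈ 579020.9790.
Complete frames: 579020.

579020 frames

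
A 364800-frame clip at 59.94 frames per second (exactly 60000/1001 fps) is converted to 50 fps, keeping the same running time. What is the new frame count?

Target frames = source frames × (target rate / source rate) = 364800 × (50)/(60000/1001) = 364800 × 1001/1200 = 304304.

304304 frames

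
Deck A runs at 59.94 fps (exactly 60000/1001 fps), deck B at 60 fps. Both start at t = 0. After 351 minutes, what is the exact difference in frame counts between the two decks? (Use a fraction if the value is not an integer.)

97200/77 frames

351 min = 21060 s.
A emits 60000/1001 × 21060 = 97200000/77 frames; B emits 60 × 21060 = 1263600.
Difference = 97200/77 frames (≈ 1262.3377); B is ahead of A.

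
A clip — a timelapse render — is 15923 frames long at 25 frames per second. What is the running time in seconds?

Running time = 15923 / (25) = 636.92 s.

636.92 seconds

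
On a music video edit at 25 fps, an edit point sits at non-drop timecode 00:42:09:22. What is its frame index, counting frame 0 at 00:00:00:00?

63247

Total seconds to the label: (0 × 3600 + 42 × 60 + 9) = 2529.
Frame index = 2529 × 25 + 22 = 63247.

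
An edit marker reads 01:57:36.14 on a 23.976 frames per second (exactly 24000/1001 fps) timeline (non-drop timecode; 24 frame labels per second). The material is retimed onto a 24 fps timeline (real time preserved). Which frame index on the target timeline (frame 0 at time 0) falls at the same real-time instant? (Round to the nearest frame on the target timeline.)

Source frame index: (1×3600 + 57×60 + 36) × 24 + 14 = 169358.
Real time: 169358 / (24000/1001) = 84763679/12000 s.
Target frame: (84763679/12000) × (24) = 84763679/500 ≈ 169527.358 → 169527.

frame 169527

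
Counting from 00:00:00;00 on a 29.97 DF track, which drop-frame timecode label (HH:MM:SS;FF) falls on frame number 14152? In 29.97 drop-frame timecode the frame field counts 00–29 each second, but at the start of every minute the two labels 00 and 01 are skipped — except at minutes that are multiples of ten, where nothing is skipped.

Each 10-minute DF block holds 10 × 60 × 30 − 9 × 2 = 17982 frames. 14152 ÷ 17982 → 0 full blocks, remainder 14152.
Within the partial block the first minute is 1800 frames and each further minute 1798, so 7 further minute boundaries passed. Total skipped labels = 18 × 0 + 2 × 7 = 14.
Non-drop label index = 14152 + 14 = 14166; at 30 labels/s that is 00:07:52:06, i.e. DF 00:07:52;06.

00:07:52;06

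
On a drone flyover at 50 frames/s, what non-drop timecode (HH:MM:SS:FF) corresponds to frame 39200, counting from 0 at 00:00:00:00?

00:13:04:00

39200 ÷ 50 = 784 full seconds, remainder 0 frames.
784 s = 0 h 13 min 4 s.
Timecode: 00:13:04:00.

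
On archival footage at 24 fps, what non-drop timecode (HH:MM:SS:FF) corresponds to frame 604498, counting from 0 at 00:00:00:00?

06:59:47:10

604498 ÷ 24 = 25187 full seconds, remainder 10 frames.
25187 s = 6 h 59 min 47 s.
Timecode: 06:59:47:10.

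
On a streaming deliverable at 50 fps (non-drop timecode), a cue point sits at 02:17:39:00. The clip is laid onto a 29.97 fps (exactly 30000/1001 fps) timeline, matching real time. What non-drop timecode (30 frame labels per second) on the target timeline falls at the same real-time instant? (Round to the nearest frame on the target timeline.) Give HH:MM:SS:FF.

Source frame index: (2×3600 + 17×60 + 39) × 50 + 0 = 412950.
Real time: 412950 / (50) = 8259 s.
Target frame: (8259) × (30000/1001) = 247770000/1001 ≈ 247522.478 → 247522.
At 30 labels/s: frame 247522 → 02:17:30:22.

02:17:30:22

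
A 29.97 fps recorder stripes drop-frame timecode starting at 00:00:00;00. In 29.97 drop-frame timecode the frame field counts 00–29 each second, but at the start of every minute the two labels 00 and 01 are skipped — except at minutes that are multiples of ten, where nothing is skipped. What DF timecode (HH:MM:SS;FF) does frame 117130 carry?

Each 10-minute DF block holds 10 × 60 × 30 − 9 × 2 = 17982 frames. 117130 ÷ 17982 → 6 full blocks, remainder 9238.
Within the partial block the first minute is 1800 frames and each further minute 1798, so 5 further minute boundaries passed. Total skipped labels = 18 × 6 + 2 × 5 = 118.
Non-drop label index = 117130 + 118 = 117248; at 30 labels/s that is 01:05:08:08, i.e. DF 01:05:08;08.

01:05:08;08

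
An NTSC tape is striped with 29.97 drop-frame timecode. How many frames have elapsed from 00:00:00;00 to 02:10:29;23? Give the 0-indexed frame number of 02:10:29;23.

234659

As if non-drop at 30 labels/s: (2 × 3600 + 10 × 60 + 29) × 30 + 23 = 234893.
Minute boundaries passed: 130; those not divisible by 10: 130 − 13 = 117; dropped labels = 2 × 117 = 234.
Actual frame index = 234893 − 234 = 234659.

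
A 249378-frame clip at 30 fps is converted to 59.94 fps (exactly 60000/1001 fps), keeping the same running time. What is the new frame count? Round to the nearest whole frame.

Frames at target rate = 249378 × (60000/1001) / (30) = 498756000/1001 ≈ 498257.742.
Nearest whole frame: 498258.

498258 frames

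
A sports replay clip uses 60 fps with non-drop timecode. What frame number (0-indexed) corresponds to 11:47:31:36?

2547096

Total seconds to the label: (11 × 3600 + 47 × 60 + 31) = 42451.
Frame index = 42451 × 60 + 36 = 2547096.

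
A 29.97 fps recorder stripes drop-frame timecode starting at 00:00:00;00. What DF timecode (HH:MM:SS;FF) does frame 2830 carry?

Each 10-minute DF block holds 10 × 60 × 30 − 9 × 2 = 17982 frames. 2830 ÷ 17982 → 0 full blocks, remainder 2830.
Within the partial block the first minute is 1800 frames and each further minute 1798, so 1 further minute boundary passed. Total skipped labels = 18 × 0 + 2 × 1 = 2.
Non-drop label index = 2830 + 2 = 2832; at 30 labels/s that is 00:01:34:12, i.e. DF 00:01:34;12.

00:01:34;12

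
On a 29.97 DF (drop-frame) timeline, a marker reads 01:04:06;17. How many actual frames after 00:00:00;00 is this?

As if non-drop at 30 labels/s: (1 × 3600 + 4 × 60 + 6) × 30 + 17 = 115397.
Minute boundaries passed: 64; those not divisible by 10: 64 − 6 = 58; dropped labels = 2 × 58 = 116.
Actual frame index = 115397 − 116 = 115281.

115281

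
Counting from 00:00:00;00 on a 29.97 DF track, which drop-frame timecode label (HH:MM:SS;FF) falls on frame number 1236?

Ten DF minutes hold 17982 frames, so frame 1236 lies in block 0 (frames 0–17981) with 1236 frames into that block.
The block's first minute is 1800 frames and the rest 1798 each; 1236 frames reaches minute 0, so 0 × 18 + 0 × 2 = 0 labels have been skipped so far.
Adding those back, label number 1236 + 0 = 1236 at 30 labels/s is 41 s + 6 f = 0 h 0 min 41 s frame 6, i.e. 00:00:41;06.

00:00:41;06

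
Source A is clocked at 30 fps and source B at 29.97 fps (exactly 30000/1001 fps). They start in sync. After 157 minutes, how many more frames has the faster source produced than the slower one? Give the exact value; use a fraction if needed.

282600/1001 frames

157 min = 9420 s.
A emits 30 × 9420 = 282600 frames; B emits 30000/1001 × 9420 = 282600000/1001.
Difference = 282600/1001 frames (≈ 282.3177); B is behind A.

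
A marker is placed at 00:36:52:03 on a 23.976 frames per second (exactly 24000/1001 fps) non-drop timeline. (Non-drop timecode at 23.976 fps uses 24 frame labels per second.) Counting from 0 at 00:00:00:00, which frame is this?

53091

Total seconds to the label: (0 × 3600 + 36 × 60 + 52) = 2212.
Frame index = 2212 × 24 + 3 = 53091.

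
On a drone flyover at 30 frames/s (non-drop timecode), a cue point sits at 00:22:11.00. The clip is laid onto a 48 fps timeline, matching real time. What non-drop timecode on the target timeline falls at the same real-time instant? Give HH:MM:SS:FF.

00:22:11:00

Source frame index: (0×3600 + 22×60 + 11) × 30 + 0 = 39930.
Real time: 39930 / (30) = 1331 s.
Target frame: (1331) × (48) = 63888.
At 48 labels/s: frame 63888 → 00:22:11:00.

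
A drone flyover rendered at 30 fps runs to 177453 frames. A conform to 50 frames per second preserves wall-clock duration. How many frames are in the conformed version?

295755 frames

Target frames = source frames × (target rate / source rate) = 177453 × (50)/(30) = 177453 × 5/3 = 295755.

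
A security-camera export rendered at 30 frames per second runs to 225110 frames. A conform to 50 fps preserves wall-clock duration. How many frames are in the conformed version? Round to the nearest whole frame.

375183 frames

Frames at target rate = 225110 × (50) / (30) = 1125550/3 ≈ 375183.333.
Nearest whole frame: 375183.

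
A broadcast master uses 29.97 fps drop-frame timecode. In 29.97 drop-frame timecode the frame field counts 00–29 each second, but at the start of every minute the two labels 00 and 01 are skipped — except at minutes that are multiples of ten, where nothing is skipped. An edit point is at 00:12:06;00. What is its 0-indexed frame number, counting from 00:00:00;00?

21758

Complete 10-minute blocks: 1, each 17982 frames → 17982.
Remaining 2 whole minutes in the current block: 1800 + 1 × 1798 = 3598 frames.
Within the current minute: 6 × 30 + 0 − 2 = 178 (labels ;00/;01 skipped at this minute). Total = 17982 + 3598 + 178 = 21758.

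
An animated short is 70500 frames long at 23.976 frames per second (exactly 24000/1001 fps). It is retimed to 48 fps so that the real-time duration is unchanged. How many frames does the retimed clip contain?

Target frames = source frames × (target rate / source rate) = 70500 × (48)/(24000/1001) = 70500 × 1001/500 = 141141.

141141 frames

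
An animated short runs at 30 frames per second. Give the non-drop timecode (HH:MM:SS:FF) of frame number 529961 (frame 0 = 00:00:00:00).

04:54:25:11

529961 ÷ 30 = 17665 full seconds, remainder 11 frames.
17665 s = 4 h 54 min 25 s.
Timecode: 04:54:25:11.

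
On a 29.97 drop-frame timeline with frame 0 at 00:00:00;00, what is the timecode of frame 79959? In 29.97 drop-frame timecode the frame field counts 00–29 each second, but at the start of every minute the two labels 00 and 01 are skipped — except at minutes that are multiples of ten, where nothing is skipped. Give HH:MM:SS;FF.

Each 10-minute DF block holds 10 × 60 × 30 − 9 × 2 = 17982 frames. 79959 ÷ 17982 → 4 full blocks, remainder 8031.
Within the partial block the first minute is 1800 frames and each further minute 1798, so 4 further minute boundaries passed. Total skipped labels = 18 × 4 + 2 × 4 = 80.
Non-drop label index = 79959 + 80 = 80039; at 30 labels/s that is 00:44:27:29, i.e. DF 00:44:27;29.

00:44:27;29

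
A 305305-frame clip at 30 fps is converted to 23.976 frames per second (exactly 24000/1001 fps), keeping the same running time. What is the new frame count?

Target frames = source frames × (target rate / source rate) = 305305 × (24000/1001)/(30) = 305305 × 800/1001 = 244000.

244000 frames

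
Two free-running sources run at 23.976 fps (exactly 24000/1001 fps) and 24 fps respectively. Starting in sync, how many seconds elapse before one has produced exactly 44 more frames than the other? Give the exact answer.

11011/6 seconds

The gap grows by |24 − 24000/1001| = 24/1001 frames per second.
Time for a 44-frame gap: 44 ÷ (24/1001) = 11011/6 s.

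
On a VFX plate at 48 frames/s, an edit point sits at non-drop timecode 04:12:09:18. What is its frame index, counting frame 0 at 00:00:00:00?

726210

Total seconds to the label: (4 × 3600 + 12 × 60 + 9) = 15129.
Frame index = 15129 × 48 + 18 = 726210.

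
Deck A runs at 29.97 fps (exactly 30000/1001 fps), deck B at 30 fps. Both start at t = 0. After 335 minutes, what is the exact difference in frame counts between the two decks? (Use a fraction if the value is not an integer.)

335 min = 20100 s.
A emits 30000/1001 × 20100 = 603000000/1001 frames; B emits 30 × 20100 = 603000.
Difference = 603000/1001 frames (≈ 602.3976); B is ahead of A.

603000/1001 frames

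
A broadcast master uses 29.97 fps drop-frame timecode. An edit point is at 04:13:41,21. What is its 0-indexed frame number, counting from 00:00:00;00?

Complete 10-minute blocks: 25, each 17982 frames → 449550.
Remaining 3 whole minutes in the current block: 1800 + 2 × 1798 = 5396 frames.
Within the current minute: 41 × 30 + 21 − 2 = 1249 (labels ;00/;01 skipped at this minute). Total = 449550 + 5396 + 1249 = 456195.

456195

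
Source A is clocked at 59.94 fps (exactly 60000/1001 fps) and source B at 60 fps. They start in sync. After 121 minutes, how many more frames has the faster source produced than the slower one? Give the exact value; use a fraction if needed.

121 min = 7260 s.
A emits 60000/1001 × 7260 = 39600000/91 frames; B emits 60 × 7260 = 435600.
Difference = 39600/91 frames (≈ 435.1648); B is ahead of A.

39600/91 frames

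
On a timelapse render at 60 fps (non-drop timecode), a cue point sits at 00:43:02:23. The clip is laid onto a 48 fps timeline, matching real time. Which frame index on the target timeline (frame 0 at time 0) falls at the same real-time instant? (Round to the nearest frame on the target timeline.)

frame 123954

Source frame index: (0×3600 + 43×60 + 2) × 60 + 23 = 154943.
Real time: 154943 / (60) = 154943/60 s.
Target frame: (154943/60) × (48) = 619772/5 ≈ 123954.400 → 123954.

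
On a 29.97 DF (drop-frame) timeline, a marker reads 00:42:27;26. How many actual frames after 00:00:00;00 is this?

76360

As if non-drop at 30 labels/s: (0 × 3600 + 42 × 60 + 27) × 30 + 26 = 76436.
Minute boundaries passed: 42; those not divisible by 10: 42 − 4 = 38; dropped labels = 2 × 38 = 76.
Actual frame index = 76436 − 76 = 76360.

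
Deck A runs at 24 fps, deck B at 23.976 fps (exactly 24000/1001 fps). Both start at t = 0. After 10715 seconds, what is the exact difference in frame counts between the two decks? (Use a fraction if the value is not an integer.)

257160/1001 frames

A emits 24 × 10715 = 257160 frames; B emits 24000/1001 × 10715 = 257160000/1001.
Difference = 257160/1001 frames (≈ 256.9031); B is behind A.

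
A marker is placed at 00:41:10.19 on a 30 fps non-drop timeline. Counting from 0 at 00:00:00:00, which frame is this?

Total seconds to the label: (0 × 3600 + 41 × 60 + 10) = 2470.
Frame index = 2470 × 30 + 19 = 74119.

74119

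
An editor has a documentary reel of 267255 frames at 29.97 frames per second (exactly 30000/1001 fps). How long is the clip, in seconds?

8917.4085 seconds

Running time = 267255 / (30000/1001) = 8917.4085 s.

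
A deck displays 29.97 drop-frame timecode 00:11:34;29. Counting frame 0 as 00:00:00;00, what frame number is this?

As if non-drop at 30 labels/s: (0 × 3600 + 11 × 60 + 34) × 30 + 29 = 20849.
Minute boundaries passed: 11; those not divisible by 10: 11 − 1 = 10; dropped labels = 2 × 10 = 20.
Actual frame index = 20849 − 20 = 20829.

20829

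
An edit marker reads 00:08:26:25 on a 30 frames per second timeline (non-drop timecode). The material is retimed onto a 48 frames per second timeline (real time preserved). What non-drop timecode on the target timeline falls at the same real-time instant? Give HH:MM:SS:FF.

Source frame index: (0×3600 + 8×60 + 26) × 30 + 25 = 15205.
Real time: 15205 / (30) = 3041/6 s.
Target frame: (3041/6) × (48) = 24328.
At 48 labels/s: frame 24328 → 00:08:26:40.

00:08:26:40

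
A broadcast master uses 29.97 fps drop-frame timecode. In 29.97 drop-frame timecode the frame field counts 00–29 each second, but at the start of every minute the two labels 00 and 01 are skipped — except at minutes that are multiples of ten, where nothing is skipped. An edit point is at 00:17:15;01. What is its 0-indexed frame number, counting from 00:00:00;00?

As if non-drop at 30 labels/s: (0 × 3600 + 17 × 60 + 15) × 30 + 1 = 31051.
Minute boundaries passed: 17; those not divisible by 10: 17 − 1 = 16; dropped labels = 2 × 16 = 32.
Actual frame index = 31051 − 32 = 31019.

31019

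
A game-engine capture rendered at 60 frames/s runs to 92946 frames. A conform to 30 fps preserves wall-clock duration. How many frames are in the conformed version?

46473 frames

Target frames = source frames × (target rate / source rate) = 92946 × (30)/(60) = 92946 × 1/2 = 46473.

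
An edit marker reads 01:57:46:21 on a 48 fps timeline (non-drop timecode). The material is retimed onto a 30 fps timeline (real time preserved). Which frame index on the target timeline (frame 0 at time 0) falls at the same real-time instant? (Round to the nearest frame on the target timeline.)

frame 211993

Source frame index: (1×3600 + 57×60 + 46) × 48 + 21 = 339189.
Real time: 339189 / (48) = 113063/16 s.
Target frame: (113063/16) × (30) = 1695945/8 ≈ 211993.125 → 211993.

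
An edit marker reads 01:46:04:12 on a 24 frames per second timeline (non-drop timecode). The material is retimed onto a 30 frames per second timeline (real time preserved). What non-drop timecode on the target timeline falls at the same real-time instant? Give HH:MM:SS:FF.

Source frame index: (1×3600 + 46×60 + 4) × 24 + 12 = 152748.
Real time: 152748 / (24) = 12729/2 s.
Target frame: (12729/2) × (30) = 190935.
At 30 labels/s: frame 190935 → 01:46:04:15.

01:46:04:15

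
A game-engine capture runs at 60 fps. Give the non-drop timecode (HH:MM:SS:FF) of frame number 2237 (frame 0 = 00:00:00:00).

00:00:37:17

2237 ÷ 60 = 37 full seconds, remainder 17 frames.
37 s = 0 h 0 min 37 s.
Timecode: 00:00:37:17.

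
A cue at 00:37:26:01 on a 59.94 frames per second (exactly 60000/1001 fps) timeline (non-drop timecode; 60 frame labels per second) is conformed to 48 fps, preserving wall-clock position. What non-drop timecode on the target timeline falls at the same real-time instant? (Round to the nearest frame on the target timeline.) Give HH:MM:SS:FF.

00:37:28:13

Source frame index: (0×3600 + 37×60 + 26) × 60 + 1 = 134761.
Real time: 134761 / (60000/1001) = 134895761/60000 s.
Target frame: (134895761/60000) × (48) = 134895761/1250 ≈ 107916.609 → 107917.
At 48 labels/s: frame 107917 → 00:37:28:13.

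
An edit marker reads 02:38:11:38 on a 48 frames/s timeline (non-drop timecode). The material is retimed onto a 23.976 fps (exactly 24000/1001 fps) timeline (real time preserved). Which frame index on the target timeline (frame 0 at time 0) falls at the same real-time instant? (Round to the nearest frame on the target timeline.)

Source frame index: (2×3600 + 38×60 + 11) × 48 + 38 = 455606.
Real time: 455606 / (48) = 227803/24 s.
Target frame: (227803/24) × (24000/1001) = 227803000/1001 ≈ 227575.425 → 227575.

frame 227575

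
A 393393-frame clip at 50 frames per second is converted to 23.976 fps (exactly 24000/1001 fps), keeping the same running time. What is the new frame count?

Target frames = source frames × (target rate / source rate) = 393393 × (24000/1001)/(50) = 393393 × 480/1001 = 188640.

188640 frames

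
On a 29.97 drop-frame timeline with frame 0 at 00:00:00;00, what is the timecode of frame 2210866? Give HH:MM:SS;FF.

20:29:29;10

Each 10-minute DF block holds 10 × 60 × 30 − 9 × 2 = 17982 frames. 2210866 ÷ 17982 → 122 full blocks, remainder 17062.
Within the partial block the first minute is 1800 frames and each further minute 1798, so 9 further minute boundaries passed. Total skipped labels = 18 × 122 + 2 × 9 = 2214.
Non-drop label index = 2210866 + 2214 = 2213080; at 30 labels/s that is 20:29:29:10, i.e. DF 20:29:29;10.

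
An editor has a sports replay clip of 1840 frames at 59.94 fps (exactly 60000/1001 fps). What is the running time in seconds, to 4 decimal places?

Running time = 1840 × 1001/60000 = 23023/750 s ≈ 30.6973 s.

30.6973 seconds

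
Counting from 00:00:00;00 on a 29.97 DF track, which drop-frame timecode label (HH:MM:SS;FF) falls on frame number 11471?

00:06:22;23

Ten DF minutes hold 17982 frames, so frame 11471 lies in block 0 (frames 0–17981) with 11471 frames into that block.
The block's first minute is 1800 frames and the rest 1798 each; 11471 frames reaches minute 6, so 0 × 18 + 6 × 2 = 12 labels have been skipped so far.
Adding those back, label number 11471 + 12 = 11483 at 30 labels/s is 382 s + 23 f = 0 h 6 min 22 s frame 23, i.e. 00:06:22;23.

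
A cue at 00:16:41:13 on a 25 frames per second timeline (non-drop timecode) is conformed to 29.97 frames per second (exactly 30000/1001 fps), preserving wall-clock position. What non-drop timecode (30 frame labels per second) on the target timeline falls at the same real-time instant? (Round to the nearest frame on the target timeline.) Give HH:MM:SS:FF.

00:16:40:16

Source frame index: (0×3600 + 16×60 + 41) × 25 + 13 = 25038.
Real time: 25038 / (25) = 25038/25 s.
Target frame: (25038/25) × (30000/1001) = 2311200/77 ≈ 30015.584 → 30016.
At 30 labels/s: frame 30016 → 00:16:40:16.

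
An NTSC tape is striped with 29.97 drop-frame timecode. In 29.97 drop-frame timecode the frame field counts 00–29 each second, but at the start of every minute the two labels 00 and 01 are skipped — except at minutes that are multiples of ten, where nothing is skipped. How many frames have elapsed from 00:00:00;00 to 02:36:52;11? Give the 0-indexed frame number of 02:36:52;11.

282089

Complete 10-minute blocks: 15, each 17982 frames → 269730.
Remaining 6 whole minutes in the current block: 1800 + 5 × 1798 = 10790 frames.
Within the current minute: 52 × 30 + 11 − 2 = 1569 (labels ;00/;01 skipped at this minute). Total = 269730 + 10790 + 1569 = 282089.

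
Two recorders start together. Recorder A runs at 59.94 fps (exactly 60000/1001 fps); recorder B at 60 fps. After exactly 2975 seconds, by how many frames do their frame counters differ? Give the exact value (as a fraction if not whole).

25500/143 frames

A emits 60000/1001 × 2975 = 25500000/143 frames; B emits 60 × 2975 = 178500.
Difference = 25500/143 frames (≈ 178.3217); B is ahead of A.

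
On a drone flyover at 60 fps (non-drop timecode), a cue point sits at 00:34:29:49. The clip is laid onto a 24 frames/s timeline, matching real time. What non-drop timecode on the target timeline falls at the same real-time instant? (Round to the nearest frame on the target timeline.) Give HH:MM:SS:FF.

00:34:29:20

Source frame index: (0×3600 + 34×60 + 29) × 60 + 49 = 124189.
Real time: 124189 / (60) = 124189/60 s.
Target frame: (124189/60) × (24) = 248378/5 ≈ 49675.600 → 49676.
At 24 labels/s: frame 49676 → 00:34:29:20.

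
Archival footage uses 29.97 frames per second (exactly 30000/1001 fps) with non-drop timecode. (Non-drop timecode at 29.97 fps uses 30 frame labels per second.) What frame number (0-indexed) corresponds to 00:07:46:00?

13980

Total seconds to the label: (0 × 3600 + 7 × 60 + 46) = 466.
Frame index = 466 × 30 + 0 = 13980.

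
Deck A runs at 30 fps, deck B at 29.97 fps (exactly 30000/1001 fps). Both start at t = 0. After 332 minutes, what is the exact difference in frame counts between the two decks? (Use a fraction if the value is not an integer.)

332 min = 19920 s.
A emits 30 × 19920 = 597600 frames; B emits 30000/1001 × 19920 = 597600000/1001.
Difference = 597600/1001 frames (≈ 597.0030); B is behind A.

597600/1001 frames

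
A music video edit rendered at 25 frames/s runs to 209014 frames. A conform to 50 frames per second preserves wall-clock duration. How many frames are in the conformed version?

Target frames = source frames × (target rate / source rate) = 209014 × (50)/(25) = 209014 × 2 = 418028.

418028 frames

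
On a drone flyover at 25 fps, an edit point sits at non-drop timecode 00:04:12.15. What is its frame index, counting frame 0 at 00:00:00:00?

6315

Total seconds to the label: (0 × 3600 + 4 × 60 + 12) = 252.
Frame index = 252 × 25 + 15 = 6315.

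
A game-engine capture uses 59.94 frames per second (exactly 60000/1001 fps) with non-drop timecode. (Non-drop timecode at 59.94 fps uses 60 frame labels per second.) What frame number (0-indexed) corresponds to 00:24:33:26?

Total seconds to the label: (0 × 3600 + 24 × 60 + 33) = 1473.
Frame index = 1473 × 60 + 26 = 88406.

frame 88406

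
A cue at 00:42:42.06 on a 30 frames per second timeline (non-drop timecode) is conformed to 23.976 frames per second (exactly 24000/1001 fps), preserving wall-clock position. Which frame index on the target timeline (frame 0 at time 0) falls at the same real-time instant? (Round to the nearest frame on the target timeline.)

frame 61431

Source frame index: (0×3600 + 42×60 + 42) × 30 + 6 = 76866.
Real time: 76866 / (30) = 12811/5 s.
Target frame: (12811/5) × (24000/1001) = 61492800/1001 ≈ 61431.369 → 61431.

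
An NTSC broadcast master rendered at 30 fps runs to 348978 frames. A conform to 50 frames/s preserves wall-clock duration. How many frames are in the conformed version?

Frames at target rate = 348978 × (50) / (30) = 581630.

581630 frames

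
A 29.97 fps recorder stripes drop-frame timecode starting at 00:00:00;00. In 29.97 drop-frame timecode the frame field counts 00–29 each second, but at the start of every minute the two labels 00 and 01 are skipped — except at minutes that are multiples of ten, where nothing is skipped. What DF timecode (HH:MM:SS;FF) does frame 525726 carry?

04:52:21;22

Each 10-minute DF block holds 10 × 60 × 30 − 9 × 2 = 17982 frames. 525726 ÷ 17982 → 29 full blocks, remainder 4248.
Within the partial block the first minute is 1800 frames and each further minute 1798, so 2 further minute boundaries passed. Total skipped labels = 18 × 29 + 2 × 2 = 526.
Non-drop label index = 525726 + 526 = 526252; at 30 labels/s that is 04:52:21:22, i.e. DF 04:52:21;22.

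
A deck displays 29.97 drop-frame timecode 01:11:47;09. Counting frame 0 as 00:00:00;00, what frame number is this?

129091

Complete 10-minute blocks: 7, each 17982 frames → 125874.
Remaining 1 whole minute in the current block: 1800 + 0 × 1798 = 1800 frames.
Within the current minute: 47 × 30 + 9 − 2 = 1417 (labels ;00/;01 skipped at this minute). Total = 125874 + 1800 + 1417 = 129091.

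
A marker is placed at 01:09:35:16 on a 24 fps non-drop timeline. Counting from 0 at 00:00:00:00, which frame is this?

frame 100216

Total seconds to the label: (1 × 3600 + 9 × 60 + 35) = 4175.
Frame index = 4175 × 24 + 16 = 100216.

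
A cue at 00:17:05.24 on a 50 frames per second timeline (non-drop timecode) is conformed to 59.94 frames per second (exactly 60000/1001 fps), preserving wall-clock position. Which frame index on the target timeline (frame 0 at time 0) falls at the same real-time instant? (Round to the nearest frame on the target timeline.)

Source frame index: (0×3600 + 17×60 + 5) × 50 + 24 = 51274.
Real time: 51274 / (50) = 25637/25 s.
Target frame: (25637/25) × (60000/1001) = 61528800/1001 ≈ 61467.333 → 61467.

frame 61467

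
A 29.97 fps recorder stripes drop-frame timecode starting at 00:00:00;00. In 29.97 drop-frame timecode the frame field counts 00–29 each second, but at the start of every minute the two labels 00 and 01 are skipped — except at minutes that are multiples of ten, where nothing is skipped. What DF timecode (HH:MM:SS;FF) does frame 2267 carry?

Ten DF minutes hold 17982 frames, so frame 2267 lies in block 0 (frames 0–17981) with 2267 frames into that block.
The block's first minute is 1800 frames and the rest 1798 each; 2267 frames reaches minute 1, so 0 × 18 + 1 × 2 = 2 labels have been skipped so far.
Adding those back, label number 2267 + 2 = 2269 at 30 labels/s is 75 s + 19 f = 0 h 1 min 15 s frame 19, i.e. 00:01:15;19.

00:01:15;19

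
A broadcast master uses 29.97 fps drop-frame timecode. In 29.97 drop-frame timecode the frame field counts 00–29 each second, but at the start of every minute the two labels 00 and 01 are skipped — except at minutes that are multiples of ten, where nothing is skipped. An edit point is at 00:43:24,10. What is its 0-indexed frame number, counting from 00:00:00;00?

78052

As if non-drop at 30 labels/s: (0 × 3600 + 43 × 60 + 24) × 30 + 10 = 78130.
Minute boundaries passed: 43; those not divisible by 10: 43 − 4 = 39; dropped labels = 2 × 39 = 78.
Actual frame index = 78130 − 78 = 78052.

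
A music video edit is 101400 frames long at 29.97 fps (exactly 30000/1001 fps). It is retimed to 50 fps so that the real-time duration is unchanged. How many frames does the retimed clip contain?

Target frames = source frames × (target rate / source rate) = 101400 × (50)/(30000/1001) = 101400 × 1001/600 = 169169.

169169 frames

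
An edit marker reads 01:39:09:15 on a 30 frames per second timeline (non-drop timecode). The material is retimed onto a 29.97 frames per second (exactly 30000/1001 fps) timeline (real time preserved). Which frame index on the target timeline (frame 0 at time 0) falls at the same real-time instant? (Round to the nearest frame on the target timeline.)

Source frame index: (1×3600 + 39×60 + 9) × 30 + 15 = 178485.
Real time: 178485 / (30) = 11899/2 s.
Target frame: (11899/2) × (30000/1001) = 178485000/1001 ≈ 178306.693 → 178307.

frame 178307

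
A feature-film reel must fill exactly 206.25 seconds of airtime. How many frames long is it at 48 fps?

Frames = 206.25 × 48 = 9900.

9900 frames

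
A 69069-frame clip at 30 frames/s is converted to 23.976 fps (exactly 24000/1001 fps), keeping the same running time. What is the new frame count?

55200 frames

Target frames = source frames × (target rate / source rate) = 69069 × (24000/1001)/(30) = 69069 × 800/1001 = 55200.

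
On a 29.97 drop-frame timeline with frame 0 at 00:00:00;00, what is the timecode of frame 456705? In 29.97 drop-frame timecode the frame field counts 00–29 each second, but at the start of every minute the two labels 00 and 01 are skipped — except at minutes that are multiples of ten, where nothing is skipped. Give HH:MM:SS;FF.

04:13:58;21

Each 10-minute DF block holds 10 × 60 × 30 − 9 × 2 = 17982 frames. 456705 ÷ 17982 → 25 full blocks, remainder 7155.
Within the partial block the first minute is 1800 frames and each further minute 1798, so 3 further minute boundaries passed. Total skipped labels = 18 × 25 + 2 × 3 = 456.
Non-drop label index = 456705 + 456 = 457161; at 30 labels/s that is 04:13:58:21, i.e. DF 04:13:58;21.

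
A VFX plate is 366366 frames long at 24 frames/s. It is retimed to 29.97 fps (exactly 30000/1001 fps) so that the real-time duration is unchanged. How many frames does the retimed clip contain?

457500 frames

Target frames = source frames × (target rate / source rate) = 366366 × (30000/1001)/(24) = 366366 × 1250/1001 = 457500.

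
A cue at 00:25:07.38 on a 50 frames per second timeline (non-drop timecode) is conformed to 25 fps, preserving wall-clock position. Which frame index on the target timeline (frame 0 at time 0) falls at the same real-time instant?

Source frame index: (0×3600 + 25×60 + 7) × 50 + 38 = 75388.
Real time: 75388 / (50) = 37694/25 s.
Target frame: (37694/25) × (25) = 37694.

frame 37694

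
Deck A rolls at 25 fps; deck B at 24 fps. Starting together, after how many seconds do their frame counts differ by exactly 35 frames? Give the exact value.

35 seconds

The gap grows by |24 − 25| = 1 frame per second.
Time for a 35-frame gap: 35 ÷ (1) = 35 s.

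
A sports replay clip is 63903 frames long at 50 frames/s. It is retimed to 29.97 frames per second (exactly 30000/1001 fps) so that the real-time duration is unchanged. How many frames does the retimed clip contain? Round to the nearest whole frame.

Frames at target rate = 63903 × (30000/1001) / (50) = 5477400/143 ≈ 38303.497.
Nearest whole frame: 38303.

38303 frames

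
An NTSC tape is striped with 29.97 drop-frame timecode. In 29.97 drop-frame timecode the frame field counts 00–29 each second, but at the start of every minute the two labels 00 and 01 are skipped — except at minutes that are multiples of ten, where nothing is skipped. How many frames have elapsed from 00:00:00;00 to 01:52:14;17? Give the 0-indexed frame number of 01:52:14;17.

As if non-drop at 30 labels/s: (1 × 3600 + 52 × 60 + 14) × 30 + 17 = 202037.
Minute boundaries passed: 112; those not divisible by 10: 112 − 11 = 101; dropped labels = 2 × 101 = 202.
Actual frame index = 202037 − 202 = 201835.

201835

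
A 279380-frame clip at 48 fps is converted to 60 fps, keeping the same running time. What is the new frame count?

Target frames = source frames × (target rate / source rate) = 279380 × (60)/(48) = 279380 × 5/4 = 349225.

349225 frames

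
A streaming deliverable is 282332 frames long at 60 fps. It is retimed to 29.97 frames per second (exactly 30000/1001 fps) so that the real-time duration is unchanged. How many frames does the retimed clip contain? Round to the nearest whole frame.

Frames at target rate = 282332 × (30000/1001) / (60) = 141166000/1001 ≈ 141024.975.
Nearest whole frame: 141025.

141025 frames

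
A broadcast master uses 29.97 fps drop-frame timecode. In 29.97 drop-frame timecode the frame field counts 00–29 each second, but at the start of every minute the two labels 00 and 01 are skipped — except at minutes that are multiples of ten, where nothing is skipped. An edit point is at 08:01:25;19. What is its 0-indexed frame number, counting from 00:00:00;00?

As if non-drop at 30 labels/s: (8 × 3600 + 1 × 60 + 25) × 30 + 19 = 866569.
Minute boundaries passed: 481; those not divisible by 10: 481 − 48 = 433; dropped labels = 2 × 433 = 866.
Actual frame index = 866569 − 866 = 865703.

865703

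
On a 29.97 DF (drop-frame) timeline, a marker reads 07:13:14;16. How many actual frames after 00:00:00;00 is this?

779056

Complete 10-minute blocks: 43, each 17982 frames → 773226.
Remaining 3 whole minutes in the current block: 1800 + 2 × 1798 = 5396 frames.
Within the current minute: 14 × 30 + 16 − 2 = 434 (labels ;00/;01 skipped at this minute). Total = 773226 + 5396 + 434 = 779056.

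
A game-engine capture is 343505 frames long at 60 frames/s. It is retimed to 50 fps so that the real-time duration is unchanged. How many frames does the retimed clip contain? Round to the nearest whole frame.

286254 frames

Frames at target rate = 343505 × (50) / (60) = 1717525/6 ≈ 286254.167.
Nearest whole frame: 286254.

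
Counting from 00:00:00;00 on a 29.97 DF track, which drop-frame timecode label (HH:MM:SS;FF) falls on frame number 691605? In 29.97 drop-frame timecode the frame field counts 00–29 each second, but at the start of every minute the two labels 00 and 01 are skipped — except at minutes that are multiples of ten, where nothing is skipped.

Each 10-minute DF block holds 10 × 60 × 30 − 9 × 2 = 17982 frames. 691605 ÷ 17982 → 38 full blocks, remainder 8289.
Within the partial block the first minute is 1800 frames and each further minute 1798, so 4 further minute boundaries passed. Total skipped labels = 18 × 38 + 2 × 4 = 692.
Non-drop label index = 691605 + 692 = 692297; at 30 labels/s that is 06:24:36:17, i.e. DF 06:24:36;17.

06:24:36;17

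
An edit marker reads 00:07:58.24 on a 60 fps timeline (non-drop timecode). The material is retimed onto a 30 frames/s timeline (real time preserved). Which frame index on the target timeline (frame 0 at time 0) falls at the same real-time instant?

Source frame index: (0×3600 + 7×60 + 58) × 60 + 24 = 28704.
Real time: 28704 / (60) = 2392/5 s.
Target frame: (2392/5) × (30) = 14352.

frame 14352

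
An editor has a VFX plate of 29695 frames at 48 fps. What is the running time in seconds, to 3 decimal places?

618.646 seconds

Running time = 29695 × 1/48 = 29695/48 s ≈ 618.646 s.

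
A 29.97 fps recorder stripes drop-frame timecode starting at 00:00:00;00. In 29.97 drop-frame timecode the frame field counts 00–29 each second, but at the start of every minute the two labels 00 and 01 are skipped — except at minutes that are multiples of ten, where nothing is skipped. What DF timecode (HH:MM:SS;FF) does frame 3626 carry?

00:02:01;00

Each 10-minute DF block holds 10 × 60 × 30 − 9 × 2 = 17982 frames. 3626 ÷ 17982 → 0 full blocks, remainder 3626.
Within the partial block the first minute is 1800 frames and each further minute 1798, so 2 further minute boundaries passed. Total skipped labels = 18 × 0 + 2 × 2 = 4.
Non-drop label index = 3626 + 4 = 3630; at 30 labels/s that is 00:02:01:00, i.e. DF 00:02:01;00.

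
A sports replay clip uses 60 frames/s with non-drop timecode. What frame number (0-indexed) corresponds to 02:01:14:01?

Total seconds to the label: (2 × 3600 + 1 × 60 + 14) = 7274.
Frame index = 7274 × 60 + 1 = 436441.

frame 436441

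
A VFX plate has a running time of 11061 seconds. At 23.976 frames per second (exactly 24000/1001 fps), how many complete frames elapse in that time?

Frames = 11061 × 24000/1001 = 265464000/1001 ≈ 265198.8012.
Complete frames: 265198.

265198 frames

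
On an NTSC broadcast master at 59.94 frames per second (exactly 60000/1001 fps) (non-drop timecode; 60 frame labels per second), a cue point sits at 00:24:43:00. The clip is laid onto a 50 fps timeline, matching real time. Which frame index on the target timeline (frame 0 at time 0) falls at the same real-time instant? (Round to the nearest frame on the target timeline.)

frame 74224

Source frame index: (0×3600 + 24×60 + 43) × 60 + 0 = 88980.
Real time: 88980 / (60000/1001) = 1484483/1000 s.
Target frame: (1484483/1000) × (50) = 1484483/20 ≈ 74224.150 → 74224.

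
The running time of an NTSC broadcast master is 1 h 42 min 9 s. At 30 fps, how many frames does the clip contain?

183870 frames

1 h 42 min 9 s = 6129 s.
Frames = 6129 × 30 = 183870.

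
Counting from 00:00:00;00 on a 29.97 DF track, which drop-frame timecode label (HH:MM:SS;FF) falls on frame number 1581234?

Ten DF minutes hold 17982 frames, so frame 1581234 lies in block 87 (frames 1564434–1582415) with 16800 frames into that block.
The block's first minute is 1800 frames and the rest 1798 each; 16800 frames reaches minute 9, so 87 × 18 + 9 × 2 = 1584 labels have been skipped so far.
Adding those back, label number 1581234 + 1584 = 1582818 at 30 labels/s is 52760 s + 18 f = 14 h 39 min 20 s frame 18, i.e. 14:39:20;18.

14:39:20;18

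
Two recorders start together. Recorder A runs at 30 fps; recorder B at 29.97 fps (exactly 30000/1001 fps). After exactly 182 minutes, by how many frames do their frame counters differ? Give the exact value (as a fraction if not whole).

182 min = 10920 s.
A emits 30 × 10920 = 327600 frames; B emits 30000/1001 × 10920 = 3600000/11.
Difference = 3600/11 frames (≈ 327.2727); B is behind A.

3600/11 frames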